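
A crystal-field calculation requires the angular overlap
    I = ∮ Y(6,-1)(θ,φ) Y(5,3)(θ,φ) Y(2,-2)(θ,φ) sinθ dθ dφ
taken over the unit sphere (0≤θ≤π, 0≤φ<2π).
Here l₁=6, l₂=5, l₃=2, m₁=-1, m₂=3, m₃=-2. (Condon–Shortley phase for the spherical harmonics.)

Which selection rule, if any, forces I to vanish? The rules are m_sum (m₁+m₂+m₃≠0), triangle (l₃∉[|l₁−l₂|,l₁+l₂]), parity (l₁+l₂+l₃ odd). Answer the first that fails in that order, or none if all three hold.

azimuthal sum: -1 + 3 − 2 = 0  ✓
1 ≤ 2 ≤ 11 (triangle on l)  ✓
L = 6 + 5 + 2 = 13 (odd)  ✗

parity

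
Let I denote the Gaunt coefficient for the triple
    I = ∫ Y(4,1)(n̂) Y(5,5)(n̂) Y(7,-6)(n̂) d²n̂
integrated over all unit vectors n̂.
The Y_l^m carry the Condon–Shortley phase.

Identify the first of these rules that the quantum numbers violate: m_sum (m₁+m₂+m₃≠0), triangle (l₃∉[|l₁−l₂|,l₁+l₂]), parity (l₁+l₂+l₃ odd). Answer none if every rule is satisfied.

none

azimuthal sum: 1 + 5 − 6 = 0  ✓
1 ≤ 7 ≤ 9 (triangle on l)  ✓
L = 4 + 5 + 7 = 16 (even)  ✓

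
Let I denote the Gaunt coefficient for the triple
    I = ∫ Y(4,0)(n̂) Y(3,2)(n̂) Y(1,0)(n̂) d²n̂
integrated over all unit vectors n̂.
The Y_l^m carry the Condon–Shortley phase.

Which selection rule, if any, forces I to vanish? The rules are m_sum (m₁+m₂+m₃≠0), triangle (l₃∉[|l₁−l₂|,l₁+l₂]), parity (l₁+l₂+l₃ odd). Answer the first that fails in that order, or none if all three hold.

m_sum

m₁+m₂+m₃ = 0 + 2 + 0 = 2  ✗
triangle: |4−3|=1 ≤ l₃=1 ≤ 4+3=7
parity: l₁+l₂+l₃ = 8 is even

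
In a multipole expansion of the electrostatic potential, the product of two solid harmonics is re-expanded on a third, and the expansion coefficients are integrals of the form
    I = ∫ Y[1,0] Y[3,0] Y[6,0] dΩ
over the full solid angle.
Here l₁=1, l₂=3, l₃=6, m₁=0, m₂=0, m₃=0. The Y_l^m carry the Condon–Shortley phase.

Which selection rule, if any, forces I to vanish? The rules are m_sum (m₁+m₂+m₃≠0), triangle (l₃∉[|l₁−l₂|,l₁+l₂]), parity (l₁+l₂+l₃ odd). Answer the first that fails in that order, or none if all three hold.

azimuthal sum: 0 + 0 + 0 = 0  ✓
2 ≤ 6 ≤ 4 (triangle on l)  ✗
L = 1 + 3 + 6 = 10 (even)

triangle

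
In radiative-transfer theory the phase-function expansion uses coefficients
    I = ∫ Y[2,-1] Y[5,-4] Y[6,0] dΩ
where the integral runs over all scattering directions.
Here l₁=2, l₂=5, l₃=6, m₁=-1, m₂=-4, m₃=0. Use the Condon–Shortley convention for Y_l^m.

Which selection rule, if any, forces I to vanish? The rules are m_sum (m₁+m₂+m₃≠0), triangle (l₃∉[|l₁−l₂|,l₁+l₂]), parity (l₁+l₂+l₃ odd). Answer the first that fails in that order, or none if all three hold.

azimuthal sum: -1 − 4 + 0 = -5  ✗
3 ≤ 6 ≤ 7 (triangle on l)
L = 2 + 5 + 6 = 13 (odd)

m_sum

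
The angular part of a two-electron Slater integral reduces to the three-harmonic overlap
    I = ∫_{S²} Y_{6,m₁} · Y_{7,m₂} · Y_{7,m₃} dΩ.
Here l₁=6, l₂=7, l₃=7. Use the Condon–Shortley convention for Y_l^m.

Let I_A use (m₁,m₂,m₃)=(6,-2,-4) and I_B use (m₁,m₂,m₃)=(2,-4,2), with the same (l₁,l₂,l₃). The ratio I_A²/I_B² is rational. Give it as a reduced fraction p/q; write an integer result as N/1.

11/5

Same 6,7,7: normalisation and zero-m 3j drop out of the ratio.
A: Δ: 6! 6! 8! / 21! → 1/2444321880; sum: t=0:+1/373248000 = 1/373248000; 3j²(6 7 7; 6 -2 -4) = Δ·Π!·Σ² = 308/20995  (sign -1)
B: Δ: 6! 6! 8! / 21! → 1/2444321880; sum: t=0:+1/24883200 t=1:−1/6220800 t=2:+1/11612160 t=3:−1/174182400 = -1/24883200; 3j²(6 7 7; 2 -4 2) = Δ·Π!·Σ² = 28/4199  (sign +1)
I_A²/I_B² = (308/20995)/(28/4199) = 11/5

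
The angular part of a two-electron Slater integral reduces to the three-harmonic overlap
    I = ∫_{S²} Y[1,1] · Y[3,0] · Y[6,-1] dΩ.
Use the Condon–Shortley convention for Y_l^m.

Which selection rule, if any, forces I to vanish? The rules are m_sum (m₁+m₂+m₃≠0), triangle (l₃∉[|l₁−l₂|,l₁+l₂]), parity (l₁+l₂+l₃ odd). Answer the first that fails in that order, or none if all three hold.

azimuthal sum: 1 + 0 − 1 = 0  ✓
2 ≤ 6 ≤ 4 (triangle on l)  ✗
L = 1 + 3 + 6 = 10 (even)

triangle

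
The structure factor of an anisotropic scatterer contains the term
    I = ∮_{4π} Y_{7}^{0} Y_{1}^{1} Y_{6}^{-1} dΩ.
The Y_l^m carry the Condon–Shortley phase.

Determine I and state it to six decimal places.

Rules hold: Σm=0, L=14 even, 6≤6≤8.
N = 15·3·13 = 585
Δ = 2!·12!·0!/15! = 1/1365
Racah Σ t=1..1: t=1:−1/518400 = -1/518400
⇒ 3j(7 1 6; 0 0 0)² = 7/195, sgn -1
Racah Σ t=2..2: t=2:+1/1209600 = 1/1209600
⇒ 3j(7 1 6; 0 1 -1)² = 1/65, sgn -1
4πI² = N·(3j₀)²·(3jₘ)² = 21/65
I = +1·√(0.323077/4π) = 0.16034227

0.160342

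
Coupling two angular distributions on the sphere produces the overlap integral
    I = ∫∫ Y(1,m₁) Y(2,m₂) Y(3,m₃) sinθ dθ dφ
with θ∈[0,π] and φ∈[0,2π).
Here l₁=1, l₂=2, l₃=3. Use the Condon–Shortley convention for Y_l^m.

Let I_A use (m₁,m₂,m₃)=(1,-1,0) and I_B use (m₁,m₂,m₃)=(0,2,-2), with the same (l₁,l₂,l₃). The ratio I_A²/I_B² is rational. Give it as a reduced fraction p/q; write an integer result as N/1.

3/5

l's match ⇒ only the (l;m) 3-j factors differ between A and B.
A: triangle coeff Δ(1,2,3) = 1/105; Σ_t [0,0]: t=0:+1/12 = 1/12; (3j)²=1/35 [(1 2 3; 1 -1 0)], sign=-1
B: triangle coeff Δ(1,2,3) = 1/105; Σ_t [0,0]: t=0:+1/24 = 1/24; (3j)²=1/21 [(1 2 3; 0 2 -2)], sign=-1
I_A²/I_B² = (1/35)/(1/21) = 3/5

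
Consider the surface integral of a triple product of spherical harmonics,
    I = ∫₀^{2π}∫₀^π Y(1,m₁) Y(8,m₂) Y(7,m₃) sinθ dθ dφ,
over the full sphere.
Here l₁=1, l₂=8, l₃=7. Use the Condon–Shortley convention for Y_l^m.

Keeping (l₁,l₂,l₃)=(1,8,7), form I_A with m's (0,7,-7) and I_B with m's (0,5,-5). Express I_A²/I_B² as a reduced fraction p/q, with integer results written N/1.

Same 1,8,7: normalisation and zero-m 3j drop out of the ratio.
A: Δ: 2! 0! 14! / 17! → 1/2040; sum: t=1:−1/87178291200 = -1/87178291200; 3j²(1 8 7; 0 7 -7) = Δ·Π!·Σ² = 1/136  (sign -1)
B: Δ: 2! 0! 14! / 17! → 1/2040; sum: t=1:−1/958003200 = -1/958003200; 3j²(1 8 7; 0 5 -5) = Δ·Π!·Σ² = 13/680  (sign -1)
I_A²/I_B² = (1/136)/(13/680) = 5/13

5/13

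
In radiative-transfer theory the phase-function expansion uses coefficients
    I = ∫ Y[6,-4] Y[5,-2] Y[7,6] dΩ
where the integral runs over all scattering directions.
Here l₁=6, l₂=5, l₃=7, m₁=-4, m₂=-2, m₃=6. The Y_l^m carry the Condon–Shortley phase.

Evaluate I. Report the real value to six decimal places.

0.020011

Checks pass: Σm=0; 18 even; l₃=7∈[1,11].
(2·6+1)(2·5+1)(2·7+1) = 2145
Δ: 4! 8! 6! / 19! → 1/174594420
sum: t=0:+1/4147200 t=1:−1/207360 t=2:+1/82944 t=3:−1/207360 t=4:+1/4147200 = 1/345600
3j²(6 5 7; 0 0 0) = Δ·Π!·Σ² = 420/46189  (sign -1)
sum: t=2:+1/19353600 t=3:−1/21772800 = 1/174182400
3j²(6 5 7; -4 -2 6) = Δ·Π!·Σ² = 1/3876  (sign -1)
combine: 4πI² = 2145·420/46189·1/3876 = 525/104329
take √, sign +1: I = 0.02001116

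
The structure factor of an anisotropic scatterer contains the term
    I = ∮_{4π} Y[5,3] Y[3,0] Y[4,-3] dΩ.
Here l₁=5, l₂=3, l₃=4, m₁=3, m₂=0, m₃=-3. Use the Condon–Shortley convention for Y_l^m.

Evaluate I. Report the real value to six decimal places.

0.103862

Checks pass: Σm=0; 12 even; l₃=4∈[2,8].
(2·5+1)(2·3+1)(2·4+1) = 693
Δ: 4! 6! 2! / 13! → 1/180180
sum: t=1:−1/576 t=2:+1/144 t=3:−1/576 = 1/288
3j²(5 3 4; 0 0 0) = Δ·Π!·Σ² = 20/1001  (sign +1)
sum: t=1:−1/1440 t=2:+1/2880 = -1/2880
3j²(5 3 4; 3 0 -3) = Δ·Π!·Σ² = 7/715  (sign +1)
combine: 4πI² = 693·20/1001·7/715 = 252/1859
take √, sign +1: I = 0.10386175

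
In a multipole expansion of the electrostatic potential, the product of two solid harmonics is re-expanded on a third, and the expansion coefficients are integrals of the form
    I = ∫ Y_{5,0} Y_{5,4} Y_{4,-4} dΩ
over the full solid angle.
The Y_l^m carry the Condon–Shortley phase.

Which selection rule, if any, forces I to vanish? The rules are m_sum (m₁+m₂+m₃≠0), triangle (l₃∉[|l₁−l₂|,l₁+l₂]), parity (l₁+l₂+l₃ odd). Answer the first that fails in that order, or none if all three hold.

Σmᵢ = 0  ✓
l₃∈[|l₁−l₂|,l₁+l₂]=[0,10], have l₃=4  ✓
Σlᵢ = 14 ⇒ even  ✓

none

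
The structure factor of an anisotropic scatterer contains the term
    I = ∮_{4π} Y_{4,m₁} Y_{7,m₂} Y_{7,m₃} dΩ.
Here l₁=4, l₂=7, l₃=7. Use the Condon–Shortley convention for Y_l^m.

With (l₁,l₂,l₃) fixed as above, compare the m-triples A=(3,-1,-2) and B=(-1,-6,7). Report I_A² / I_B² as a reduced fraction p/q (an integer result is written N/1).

588/20449

Same 4,7,7: normalisation and zero-m 3j drop out of the ratio.
A: Δ: 4! 4! 10! / 19! → 1/58198140; sum: t=0:+1/2488320 t=1:−1/2073600 = -1/12441600; 3j²(4 7 7; 3 -1 -2) = Δ·Π!·Σ² = 98/138567  (sign +1)
B: Δ: 4! 4! 10! / 19! → 1/58198140; sum: t=1:−1/522547200 = -1/522547200; 3j²(4 7 7; -1 -6 7) = Δ·Π!·Σ² = 143/5814  (sign -1)
I_A²/I_B² = (98/138567)/(143/5814) = 588/20449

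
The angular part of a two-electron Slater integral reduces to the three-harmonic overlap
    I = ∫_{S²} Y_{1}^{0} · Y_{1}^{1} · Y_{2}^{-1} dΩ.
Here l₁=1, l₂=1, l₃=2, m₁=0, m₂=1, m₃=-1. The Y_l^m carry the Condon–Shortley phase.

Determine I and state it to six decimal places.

-0.218510

Rules hold: Σm=0, L=4 even, 0≤2≤2.
N = 3·3·5 = 45
Δ = 0!·2!·2!/5! = 1/30
Racah Σ t=0..0: t=0:+1/1 = 1/1
⇒ 3j(1 1 2; 0 0 0)² = 2/15, sgn +1
Racah Σ t=0..0: t=0:+1/2 = 1/2
⇒ 3j(1 1 2; 0 1 -1)² = 1/10, sgn -1
4πI² = N·(3j₀)²·(3jₘ)² = 3/5
I = -1·√(0.6/4π) = -0.21850969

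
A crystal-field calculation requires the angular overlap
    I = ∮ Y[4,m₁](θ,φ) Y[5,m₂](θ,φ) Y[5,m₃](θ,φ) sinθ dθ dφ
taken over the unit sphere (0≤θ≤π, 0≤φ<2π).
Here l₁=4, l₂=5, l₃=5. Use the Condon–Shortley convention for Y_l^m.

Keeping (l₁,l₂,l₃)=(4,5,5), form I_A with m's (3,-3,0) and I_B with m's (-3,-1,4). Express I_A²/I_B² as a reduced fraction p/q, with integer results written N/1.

3/5

Same 4,5,5: normalisation and zero-m 3j drop out of the ratio.
A: Δ: 4! 4! 6! / 15! → 1/3153150; sum: t=0:+1/6912 t=1:−1/17280 = 1/11520; 3j²(4 5 5; 3 -3 0) = Δ·Π!·Σ² = 2/143  (sign -1)
B: Δ: 4! 4! 6! / 15! → 1/3153150; sum: t=3:−1/17280 t=4:+1/103680 = -1/20736; 3j²(4 5 5; -3 -1 4) = Δ·Π!·Σ² = 10/429  (sign +1)
I_A²/I_B² = (2/143)/(10/429) = 3/5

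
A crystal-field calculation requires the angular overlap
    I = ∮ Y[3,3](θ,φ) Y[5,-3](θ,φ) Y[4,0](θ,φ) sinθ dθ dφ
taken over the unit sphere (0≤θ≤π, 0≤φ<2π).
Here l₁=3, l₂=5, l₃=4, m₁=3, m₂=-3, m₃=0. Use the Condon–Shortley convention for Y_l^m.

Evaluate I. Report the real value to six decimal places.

0.196280

m-sum 0 ✓  L=12 even ✓  2≤4≤8 ✓
Π(2lᵢ+1) = 7×11×9 = 693
triangle coeff Δ(3,5,4) = 1/180180
Σ_t [1,3]: t=1:−1/576 t=2:+1/144 t=3:−1/576 = 1/288
(3j)²=20/1001 [(3 5 4; 0 0 0)], sign=+1
Σ_t [0,0]: t=0:+1/2304 = 1/2304
(3j)²=5/143 [(3 5 4; 3 -3 0)], sign=+1
⇒ 4πI² = 900/1859
I = (+1)√(900/1859/(4π)) = 0.19628026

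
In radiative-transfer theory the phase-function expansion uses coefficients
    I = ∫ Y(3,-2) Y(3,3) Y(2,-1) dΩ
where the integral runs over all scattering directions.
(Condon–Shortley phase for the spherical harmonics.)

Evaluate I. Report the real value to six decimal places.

Rules hold: Σm=0, L=8 even, 0≤2≤6.
N = 7·7·5 = 245
Δ = 4!·2!·2!/9! = 1/3780
Racah Σ t=1..3: t=1:−1/24 t=2:+1/4 t=3:−1/24 = 1/6
⇒ 3j(3 3 2; 0 0 0)² = 4/105, sgn +1
Racah Σ t=4..4: t=4:+1/48 = 1/48
⇒ 3j(3 3 2; -2 3 -1)² = 5/84, sgn -1
4πI² = N·(3j₀)²·(3jₘ)² = 5/9
I = -1·√(0.555556/4π) = -0.21026104

-0.210261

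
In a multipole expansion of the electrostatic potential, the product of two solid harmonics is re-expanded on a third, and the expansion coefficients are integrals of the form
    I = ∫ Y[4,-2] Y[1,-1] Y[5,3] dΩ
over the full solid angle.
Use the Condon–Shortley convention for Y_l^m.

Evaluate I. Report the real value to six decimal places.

Rules hold: Σm=0, L=10 even, 3≤5≤5.
N = 9·3·11 = 297
Δ = 0!·8!·2!/11! = 1/495
Racah Σ t=0..0: t=0:+1/576 = 1/576
⇒ 3j(4 1 5; 0 0 0)² = 5/99, sgn -1
Racah Σ t=0..0: t=0:+1/2880 = 1/2880
⇒ 3j(4 1 5; -2 -1 3)² = 28/495, sgn +1
4πI² = N·(3j₀)²·(3jₘ)² = 28/33
I = -1·√(0.848485/4π) = -0.25984664

-0.259847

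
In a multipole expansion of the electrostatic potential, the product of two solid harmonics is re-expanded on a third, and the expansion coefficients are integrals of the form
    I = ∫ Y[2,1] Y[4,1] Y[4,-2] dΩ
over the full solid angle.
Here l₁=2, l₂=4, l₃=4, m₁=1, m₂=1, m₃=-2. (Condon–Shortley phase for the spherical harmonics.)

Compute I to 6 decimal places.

0.127700

Rules hold: Σm=0, L=10 even, 2≤4≤6.
N = 5·9·9 = 405
Δ = 2!·2!·6!/11! = 1/13860
Racah Σ t=0..2: t=0:+1/192 t=1:−1/36 t=2:+1/192 = -5/288
⇒ 3j(2 4 4; 0 0 0)² = 20/693, sgn -1
Racah Σ t=0..1: t=0:+1/240 t=1:−1/96 = -1/160
⇒ 3j(2 4 4; 1 1 -2)² = 27/1540, sgn -1
4πI² = N·(3j₀)²·(3jₘ)² = 1215/5929
I = +1·√(0.204925/4π) = 0.12770047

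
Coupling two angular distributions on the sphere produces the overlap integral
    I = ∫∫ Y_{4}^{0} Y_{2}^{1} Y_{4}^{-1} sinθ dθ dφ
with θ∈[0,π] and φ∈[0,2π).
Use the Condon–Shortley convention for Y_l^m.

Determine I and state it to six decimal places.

-0.044869

Rules hold: Σm=0, L=10 even, 2≤4≤6.
N = 9·5·9 = 405
Δ = 2!·6!·2!/11! = 1/13860
Racah Σ t=0..2: t=0:+1/192 t=1:−1/36 t=2:+1/192 = -5/288
⇒ 3j(4 2 4; 0 0 0)² = 20/693, sgn -1
Racah Σ t=1..2: t=1:−1/72 t=2:+1/96 = -1/288
⇒ 3j(4 2 4; 0 1 -1)² = 1/462, sgn +1
4πI² = N·(3j₀)²·(3jₘ)² = 150/5929
I = -1·√(0.0252994/4π) = -0.04486937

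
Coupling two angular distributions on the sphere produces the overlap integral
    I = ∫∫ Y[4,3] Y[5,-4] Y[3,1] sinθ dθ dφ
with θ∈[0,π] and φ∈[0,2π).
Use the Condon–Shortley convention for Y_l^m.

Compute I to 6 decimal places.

0.042401

Rules hold: Σm=0, L=12 even, 1≤3≤9.
N = 9·11·7 = 693
Δ = 6!·2!·4!/13! = 1/180180
Racah Σ t=2..4: t=2:+1/576 t=3:−1/144 t=4:+1/576 = -1/288
⇒ 3j(4 5 3; 0 0 0)² = 20/1001, sgn +1
Racah Σ t=0..1: t=0:+1/4320 t=1:−1/5760 = 1/17280
⇒ 3j(4 5 3; 3 -4 1)² = 7/4290, sgn +1
4πI² = N·(3j₀)²·(3jₘ)² = 42/1859
I = +1·√(0.0225928/4π) = 0.04240138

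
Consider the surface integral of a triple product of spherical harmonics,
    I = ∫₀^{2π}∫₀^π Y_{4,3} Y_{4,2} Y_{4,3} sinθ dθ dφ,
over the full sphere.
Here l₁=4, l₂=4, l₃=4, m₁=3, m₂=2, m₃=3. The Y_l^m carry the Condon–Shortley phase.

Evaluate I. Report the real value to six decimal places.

3 + 2 + 3 = 8 ≠ 0: azimuthal integral kills it; I = 0

0.000000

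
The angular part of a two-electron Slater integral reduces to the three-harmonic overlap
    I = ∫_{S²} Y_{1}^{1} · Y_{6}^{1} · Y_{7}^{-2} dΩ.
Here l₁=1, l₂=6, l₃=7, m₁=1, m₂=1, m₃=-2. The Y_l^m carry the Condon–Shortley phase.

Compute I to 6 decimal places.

0.209937

Rules hold: Σm=0, L=14 even, 5≤7≤7.
N = 3·13·15 = 585
Δ = 0!·2!·12!/15! = 1/1365
Racah Σ t=0..0: t=0:+1/518400 = 1/518400
⇒ 3j(1 6 7; 0 0 0)² = 7/195, sgn -1
Racah Σ t=0..0: t=0:+1/1209600 = 1/1209600
⇒ 3j(1 6 7; 1 1 -2)² = 12/455, sgn -1
4πI² = N·(3j₀)²·(3jₘ)² = 36/65
I = +1·√(0.553846/4π) = 0.20993732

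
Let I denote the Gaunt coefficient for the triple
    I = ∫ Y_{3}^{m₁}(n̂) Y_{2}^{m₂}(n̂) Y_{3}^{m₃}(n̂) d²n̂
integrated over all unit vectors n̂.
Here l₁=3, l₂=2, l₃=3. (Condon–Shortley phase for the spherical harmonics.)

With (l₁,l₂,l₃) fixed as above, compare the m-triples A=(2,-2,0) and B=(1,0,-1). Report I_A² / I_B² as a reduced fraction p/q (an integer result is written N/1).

Same 3,2,3: normalisation and zero-m 3j drop out of the ratio.
A: Δ: 2! 4! 2! / 9! → 1/3780; sum: t=0:+1/24 = 1/24; 3j²(3 2 3; 2 -2 0) = Δ·Π!·Σ² = 1/21  (sign -1)
B: Δ: 2! 4! 2! / 9! → 1/3780; sum: t=0:+1/16 t=1:−1/6 t=2:+1/96 = -3/32; 3j²(3 2 3; 1 0 -1) = Δ·Π!·Σ² = 3/140  (sign -1)
I_A²/I_B² = (1/21)/(3/140) = 20/9

20/9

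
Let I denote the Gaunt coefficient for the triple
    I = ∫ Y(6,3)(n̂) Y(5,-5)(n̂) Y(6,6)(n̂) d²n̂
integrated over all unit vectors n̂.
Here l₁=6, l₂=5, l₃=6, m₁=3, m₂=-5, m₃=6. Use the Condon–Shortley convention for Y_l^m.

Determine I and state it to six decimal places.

0.000000

m-sum = 3 − 5 + 6 = 4 ≠ 0 ⇒ I = 0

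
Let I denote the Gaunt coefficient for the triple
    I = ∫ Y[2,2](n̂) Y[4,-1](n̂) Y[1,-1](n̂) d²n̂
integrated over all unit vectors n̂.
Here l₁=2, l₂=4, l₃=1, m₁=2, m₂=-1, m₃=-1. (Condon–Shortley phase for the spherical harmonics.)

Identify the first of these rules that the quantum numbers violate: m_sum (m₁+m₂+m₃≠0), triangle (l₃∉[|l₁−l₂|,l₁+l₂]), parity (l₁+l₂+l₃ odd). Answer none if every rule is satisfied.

triangle

m₁+m₂+m₃ = 2 − 1 − 1 = 0  ✓
triangle: |2−4|=2 ≤ l₃=1 ≤ 2+4=6  ✗
parity: l₁+l₂+l₃ = 7 is odd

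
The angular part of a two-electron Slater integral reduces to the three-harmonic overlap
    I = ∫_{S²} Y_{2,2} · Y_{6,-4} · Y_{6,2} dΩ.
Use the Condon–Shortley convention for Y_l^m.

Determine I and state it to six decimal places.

-0.153870

Checks pass: Σm=0; 14 even; l₃=6∈[4,8].
(2·2+1)(2·6+1)(2·6+1) = 845
Δ: 2! 2! 10! / 15! → 1/90090
sum: t=0:+1/69120 t=1:−1/14400 t=2:+1/69120 = -7/172800
3j²(2 6 6; 0 0 0) = Δ·Π!·Σ² = 14/715  (sign -1)
sum: t=0:+1/322560 = 1/322560
3j²(2 6 6; 2 -4 2) = Δ·Π!·Σ² = 18/1001  (sign +1)
combine: 4πI² = 845·14/715·18/1001 = 36/121
take √, sign -1: I = -0.15386989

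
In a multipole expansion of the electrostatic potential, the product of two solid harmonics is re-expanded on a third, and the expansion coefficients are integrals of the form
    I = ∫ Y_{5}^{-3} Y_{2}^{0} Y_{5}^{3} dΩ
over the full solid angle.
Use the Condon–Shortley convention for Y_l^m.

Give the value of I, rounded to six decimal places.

-0.016174

m-sum 0 ✓  L=12 even ✓  3≤5≤7 ✓
Π(2lᵢ+1) = 11×5×11 = 605
triangle coeff Δ(5,2,5) = 1/38610
Σ_t [0,2]: t=0:+1/2880 t=1:−1/576 t=2:+1/2880 = -1/960
(3j)²=10/429 [(5 2 5; 0 0 0)], sign=+1
Σ_t [0,2]: t=0:+1/161280 t=1:−1/5040 t=2:+1/5760 = -1/53760
(3j)²=1/4290 [(5 2 5; -3 0 3)], sign=-1
⇒ 4πI² = 5/1521
I = (-1)√(5/1521/(4π)) = -0.01617393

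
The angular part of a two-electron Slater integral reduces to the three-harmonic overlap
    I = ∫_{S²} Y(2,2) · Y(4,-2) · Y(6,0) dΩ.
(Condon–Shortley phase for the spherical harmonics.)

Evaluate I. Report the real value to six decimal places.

0.061597

m-sum 0 ✓  L=12 even ✓  2≤6≤6 ✓
Π(2lᵢ+1) = 5×9×13 = 585
triangle coeff Δ(2,4,6) = 1/6435
Σ_t [0,0]: t=0:+1/2304 = 1/2304
(3j)²=5/143 [(2 4 6; 0 0 0)], sign=+1
Σ_t [0,0]: t=0:+1/34560 = 1/34560
(3j)²=1/429 [(2 4 6; 2 -2 0)], sign=+1
⇒ 4πI² = 75/1573
I = (+1)√(75/1573/(4π)) = 0.06159725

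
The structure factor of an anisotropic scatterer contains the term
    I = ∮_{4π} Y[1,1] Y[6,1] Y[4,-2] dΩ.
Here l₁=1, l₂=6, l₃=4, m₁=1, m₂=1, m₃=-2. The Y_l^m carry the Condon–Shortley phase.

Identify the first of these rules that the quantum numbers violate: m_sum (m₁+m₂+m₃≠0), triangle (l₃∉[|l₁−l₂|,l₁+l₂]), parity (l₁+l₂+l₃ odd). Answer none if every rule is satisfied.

Σmᵢ = 0  ✓
l₃∈[|l₁−l₂|,l₁+l₂]=[5,7], have l₃=4  ✗
Σlᵢ = 11 ⇒ odd

triangle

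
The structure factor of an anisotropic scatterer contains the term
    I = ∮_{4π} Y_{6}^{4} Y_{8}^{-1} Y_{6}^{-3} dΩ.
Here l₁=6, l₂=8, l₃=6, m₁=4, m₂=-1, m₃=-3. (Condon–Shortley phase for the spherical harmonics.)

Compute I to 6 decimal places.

m-sum 0 ✓  L=20 even ✓  2≤6≤14 ✓
Π(2lᵢ+1) = 13×17×13 = 2873
triangle coeff Δ(6,8,6) = 1/1309458150
Σ_t [2,6]: t=2:+1/49766400 t=3:−1/3110400 t=4:+1/1327104 t=5:−1/3110400 t=6:+1/49766400 = 1/6635520
(3j)²=350/46189 [(6 8 6; 0 0 0)], sign=+1
Σ_t [0,2]: t=0:+1/812851200 t=1:−1/43545600 t=2:+1/24883200 = 1/54190080
(3j)²=2430/323323 [(6 8 6; 4 -1 -3)], sign=-1
⇒ 4πI² = 121500/742577
I = (-1)√(121500/742577/(4π)) = -0.11410705

-0.114107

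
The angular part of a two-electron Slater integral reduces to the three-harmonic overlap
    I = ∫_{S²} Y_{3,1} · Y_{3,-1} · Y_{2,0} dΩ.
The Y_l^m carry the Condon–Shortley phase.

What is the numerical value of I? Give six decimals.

m-sum 0 ✓  L=8 even ✓  0≤2≤6 ✓
Π(2lᵢ+1) = 7×7×5 = 245
triangle coeff Δ(3,3,2) = 1/3780
Σ_t [1,3]: t=1:−1/24 t=2:+1/4 t=3:−1/24 = 1/6
(3j)²=4/105 [(3 3 2; 0 0 0)], sign=+1
Σ_t [0,2]: t=0:+1/96 t=1:−1/6 t=2:+1/16 = -3/32
(3j)²=3/140 [(3 3 2; 1 -1 0)], sign=-1
⇒ 4πI² = 1/5
I = (-1)√(1/5/(4π)) = -0.12615663

-0.126157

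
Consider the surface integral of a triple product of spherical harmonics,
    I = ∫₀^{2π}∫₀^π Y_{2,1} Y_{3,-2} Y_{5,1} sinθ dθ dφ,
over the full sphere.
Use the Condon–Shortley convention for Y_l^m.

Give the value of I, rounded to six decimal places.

m-sum 0 ✓  L=10 even ✓  1≤5≤5 ✓
Π(2lᵢ+1) = 5×7×11 = 385
triangle coeff Δ(2,3,5) = 1/2310
Σ_t [0,0]: t=0:+1/144 = 1/144
(3j)²=10/231 [(2 3 5; 0 0 0)], sign=-1
Σ_t [0,0]: t=0:+1/720 = 1/720
(3j)²=4/385 [(2 3 5; 1 -2 1)], sign=+1
⇒ 4πI² = 40/231
I = (-1)√(40/231/(4π)) = -0.11738675

-0.117387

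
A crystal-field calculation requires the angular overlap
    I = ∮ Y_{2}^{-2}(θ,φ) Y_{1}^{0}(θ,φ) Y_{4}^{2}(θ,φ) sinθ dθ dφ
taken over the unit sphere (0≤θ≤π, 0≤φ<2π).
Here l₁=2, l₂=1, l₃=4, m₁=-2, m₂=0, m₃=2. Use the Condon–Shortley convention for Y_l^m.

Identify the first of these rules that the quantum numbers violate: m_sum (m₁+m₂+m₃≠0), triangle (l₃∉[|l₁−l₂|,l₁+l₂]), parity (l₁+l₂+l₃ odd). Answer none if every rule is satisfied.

triangle

azimuthal sum: -2 + 0 + 2 = 0  ✓
1 ≤ 4 ≤ 3 (triangle on l)  ✗
L = 2 + 1 + 4 = 7 (odd)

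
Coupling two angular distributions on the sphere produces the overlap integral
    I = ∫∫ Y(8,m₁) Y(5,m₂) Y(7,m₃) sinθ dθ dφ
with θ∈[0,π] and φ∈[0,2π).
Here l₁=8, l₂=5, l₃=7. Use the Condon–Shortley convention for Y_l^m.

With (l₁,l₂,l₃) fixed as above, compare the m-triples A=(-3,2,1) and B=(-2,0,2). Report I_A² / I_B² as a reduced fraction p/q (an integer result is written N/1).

231/640

Same 8,5,7: normalisation and zero-m 3j drop out of the ratio.
A: Δ: 6! 10! 4! / 21! → 1/814773960; sum: t=3:−1/69672960 t=4:+1/8709120 t=5:−1/8294400 t=6:+1/62208000 = -1/248832000; 3j²(8 5 7; -3 2 1) = Δ·Π!·Σ² = 7/83980  (sign -1)
B: Δ: 6! 10! 4! / 21! → 1/814773960; sum: t=1:−1/1045094400 t=2:+1/23224320 t=3:−1/4354560 t=4:+1/4976640 t=5:−1/41472000 = -1/93312000; 3j²(8 5 7; -2 0 2) = Δ·Π!·Σ² = 32/138567  (sign +1)
I_A²/I_B² = (7/83980)/(32/138567) = 231/640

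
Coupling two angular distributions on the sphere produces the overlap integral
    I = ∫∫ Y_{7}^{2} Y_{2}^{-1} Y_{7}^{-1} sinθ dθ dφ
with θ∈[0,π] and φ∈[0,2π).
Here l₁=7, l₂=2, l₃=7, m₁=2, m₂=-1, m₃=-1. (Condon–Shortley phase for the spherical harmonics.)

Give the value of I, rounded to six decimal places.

0.077064

Rules hold: Σm=0, L=16 even, 5≤7≤9.
N = 15·5·15 = 1125
Δ = 2!·12!·2!/17! = 1/185640
Racah Σ t=0..2: t=0:+1/2419200 t=1:−1/518400 t=2:+1/2419200 = -1/907200
⇒ 3j(7 2 7; 0 0 0)² = 56/3315, sgn +1
Racah Σ t=0..1: t=0:+1/1209600 t=1:−1/1935360 = 1/3225600
⇒ 3j(7 2 7; 2 -1 -1)² = 243/61880, sgn +1
4πI² = N·(3j₀)²·(3jₘ)² = 3645/48841
I = +1·√(0.0746299/4π) = 0.07706400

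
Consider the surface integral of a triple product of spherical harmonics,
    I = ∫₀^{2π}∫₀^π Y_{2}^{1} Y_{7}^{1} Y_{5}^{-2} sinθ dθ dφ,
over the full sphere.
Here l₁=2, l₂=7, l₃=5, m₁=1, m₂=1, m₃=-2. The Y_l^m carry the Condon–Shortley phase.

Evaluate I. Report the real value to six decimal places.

Rules hold: Σm=0, L=14 even, 5≤5≤9.
N = 5·15·11 = 825
Δ = 4!·0!·10!/15! = 1/15015
Racah Σ t=2..2: t=2:+1/57600 = 1/57600
⇒ 3j(2 7 5; 0 0 0)² = 21/715, sgn -1
Racah Σ t=1..1: t=1:−1/181440 = -1/181440
⇒ 3j(2 7 5; 1 1 -2)² = 32/3003, sgn +1
4πI² = N·(3j₀)²·(3jₘ)² = 480/1859
I = -1·√(0.258203/4π) = -0.14334284

-0.143343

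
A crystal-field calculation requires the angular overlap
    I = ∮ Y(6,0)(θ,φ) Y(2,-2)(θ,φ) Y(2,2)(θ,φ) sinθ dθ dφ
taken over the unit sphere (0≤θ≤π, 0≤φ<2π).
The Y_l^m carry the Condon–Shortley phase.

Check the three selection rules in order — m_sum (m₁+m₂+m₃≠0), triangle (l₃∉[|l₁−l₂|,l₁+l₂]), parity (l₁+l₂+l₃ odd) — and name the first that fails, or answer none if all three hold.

m₁+m₂+m₃ = 0 − 2 + 2 = 0  ✓
triangle: |6−2|=4 ≤ l₃=2 ≤ 6+2=8  ✗
parity: l₁+l₂+l₃ = 10 is even

triangle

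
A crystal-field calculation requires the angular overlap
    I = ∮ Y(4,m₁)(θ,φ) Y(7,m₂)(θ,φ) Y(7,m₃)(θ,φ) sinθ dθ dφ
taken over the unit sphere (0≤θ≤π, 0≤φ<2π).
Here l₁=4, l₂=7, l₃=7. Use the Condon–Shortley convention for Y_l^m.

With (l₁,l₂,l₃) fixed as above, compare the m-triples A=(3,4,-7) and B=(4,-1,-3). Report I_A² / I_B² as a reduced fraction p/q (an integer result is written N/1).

Shared (l₁,l₂,l₃)=(4,7,7): N and (l;000)² cancel in I_A²/I_B².
A: Δ = 4!·4!·10!/19! = 1/58198140; Racah Σ t=1..1: t=1:−1/522547200 = -1/522547200; ⇒ 3j(4 7 7; 3 4 -7)² = 77/11628, sgn -1
B: Δ = 4!·4!·10!/19! = 1/58198140; Racah Σ t=0..0: t=0:+1/9953280 = 1/9953280; ⇒ 3j(4 7 7; 4 -1 -3)² = 2450/138567, sgn +1
I_A²/I_B² = (77/11628)/(2450/138567) = 1573/4200

1573/4200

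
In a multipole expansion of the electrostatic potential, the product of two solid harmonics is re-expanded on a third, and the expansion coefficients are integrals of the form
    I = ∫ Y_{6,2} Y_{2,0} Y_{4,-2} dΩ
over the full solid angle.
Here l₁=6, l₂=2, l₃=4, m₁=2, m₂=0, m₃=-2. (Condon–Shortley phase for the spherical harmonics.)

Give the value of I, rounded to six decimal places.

0.206144

Rules hold: Σm=0, L=12 even, 4≤4≤8.
N = 13·5·9 = 585
Δ = 4!·8!·0!/13! = 1/6435
Racah Σ t=2..2: t=2:+1/2304 = 1/2304
⇒ 3j(6 2 4; 0 0 0)² = 5/143, sgn +1
Racah Σ t=2..2: t=2:+1/5760 = 1/5760
⇒ 3j(6 2 4; 2 0 -2)² = 56/2145, sgn +1
4πI² = N·(3j₀)²·(3jₘ)² = 840/1573
I = +1·√(0.534011/4π) = 0.20614383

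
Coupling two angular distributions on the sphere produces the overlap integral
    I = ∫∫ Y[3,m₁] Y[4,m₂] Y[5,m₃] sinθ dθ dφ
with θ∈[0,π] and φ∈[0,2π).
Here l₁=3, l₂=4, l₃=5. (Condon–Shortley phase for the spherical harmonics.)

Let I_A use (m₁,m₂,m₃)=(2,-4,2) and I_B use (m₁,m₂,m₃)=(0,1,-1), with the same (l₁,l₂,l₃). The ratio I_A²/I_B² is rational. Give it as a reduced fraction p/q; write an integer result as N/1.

Same 3,4,5: normalisation and zero-m 3j drop out of the ratio.
A: Δ: 2! 4! 6! / 13! → 1/180180; sum: t=0:+1/8640 = 1/8640; 3j²(3 4 5; 2 -4 2) = Δ·Π!·Σ² = 14/1287  (sign -1)
B: Δ: 2! 4! 6! / 13! → 1/180180; sum: t=0:+1/1440 t=1:−1/192 t=2:+1/432 = -19/8640; 3j²(3 4 5; 0 1 -1) = Δ·Π!·Σ² = 361/30030  (sign -1)
I_A²/I_B² = (14/1287)/(361/30030) = 980/1083

980/1083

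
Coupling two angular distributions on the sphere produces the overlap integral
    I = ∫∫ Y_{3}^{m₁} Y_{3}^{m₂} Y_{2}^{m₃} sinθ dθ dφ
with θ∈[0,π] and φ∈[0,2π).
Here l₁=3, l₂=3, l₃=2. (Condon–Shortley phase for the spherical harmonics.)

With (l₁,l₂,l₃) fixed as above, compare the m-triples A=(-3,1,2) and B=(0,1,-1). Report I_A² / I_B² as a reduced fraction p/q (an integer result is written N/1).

5/1

Same 3,3,2: normalisation and zero-m 3j drop out of the ratio.
A: Δ: 4! 2! 2! / 9! → 1/3780; sum: t=4:+1/96 = 1/96; 3j²(3 3 2; -3 1 2) = Δ·Π!·Σ² = 1/42  (sign +1)
B: Δ: 4! 2! 2! / 9! → 1/3780; sum: t=2:+1/8 t=3:−1/12 = 1/24; 3j²(3 3 2; 0 1 -1) = Δ·Π!·Σ² = 1/210  (sign -1)
I_A²/I_B² = (1/42)/(1/210) = 5/1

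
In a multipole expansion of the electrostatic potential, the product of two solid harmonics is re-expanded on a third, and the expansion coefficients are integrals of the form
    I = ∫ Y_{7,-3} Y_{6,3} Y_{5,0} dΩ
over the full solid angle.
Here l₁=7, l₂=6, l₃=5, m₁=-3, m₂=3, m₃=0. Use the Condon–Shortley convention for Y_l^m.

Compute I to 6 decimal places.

0.099287

Rules hold: Σm=0, L=18 even, 1≤5≤13.
N = 15·13·11 = 2145
Δ = 8!·6!·4!/19! = 1/174594420
Racah Σ t=2..6: t=2:+1/4147200 t=3:−1/207360 t=4:+1/82944 t=5:−1/207360 t=6:+1/4147200 = 1/345600
⇒ 3j(7 6 5; 0 0 0)² = 420/46189, sgn -1
Racah Σ t=5..8: t=5:−1/2073600 t=6:+1/414720 t=7:−1/725760 t=8:+1/11612160 = 37/58060800
⇒ 3j(7 6 5; -3 3 0)² = 4107/646646, sgn -1
4πI² = N·(3j₀)²·(3jₘ)² = 1848150/14919047
I = +1·√(0.123879/4π) = 0.09928717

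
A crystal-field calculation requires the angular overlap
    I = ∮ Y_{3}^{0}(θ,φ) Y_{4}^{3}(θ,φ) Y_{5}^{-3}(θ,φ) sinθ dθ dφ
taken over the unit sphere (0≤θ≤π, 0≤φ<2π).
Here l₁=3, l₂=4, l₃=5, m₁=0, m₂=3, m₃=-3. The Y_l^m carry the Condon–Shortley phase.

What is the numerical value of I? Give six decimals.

Rules hold: Σm=0, L=12 even, 1≤5≤7.
N = 7·9·11 = 693
Δ = 2!·4!·6!/13! = 1/180180
Racah Σ t=0..2: t=0:+1/576 t=1:−1/144 t=2:+1/576 = -1/288
⇒ 3j(3 4 5; 0 0 0)² = 20/1001, sgn +1
Racah Σ t=1..2: t=1:−1/2880 t=2:+1/1440 = 1/2880
⇒ 3j(3 4 5; 0 3 -3)² = 7/715, sgn +1
4πI² = N·(3j₀)²·(3jₘ)² = 252/1859
I = +1·√(0.135557/4π) = 0.10386175

0.103862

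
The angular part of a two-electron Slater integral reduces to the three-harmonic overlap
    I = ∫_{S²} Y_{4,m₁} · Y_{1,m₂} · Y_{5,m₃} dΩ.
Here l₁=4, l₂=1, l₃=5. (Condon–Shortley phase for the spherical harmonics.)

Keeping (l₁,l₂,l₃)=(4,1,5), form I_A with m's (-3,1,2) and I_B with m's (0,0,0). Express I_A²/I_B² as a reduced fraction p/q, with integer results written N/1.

l's match ⇒ only the (l;m) 3-j factors differ between A and B.
A: triangle coeff Δ(4,1,5) = 1/495; Σ_t [0,0]: t=0:+1/10080 = 1/10080; (3j)²=1/165 [(4 1 5; -3 1 2)], sign=-1
B: triangle coeff Δ(4,1,5) = 1/495; Σ_t [0,0]: t=0:+1/576 = 1/576; (3j)²=5/99 [(4 1 5; 0 0 0)], sign=-1
I_A²/I_B² = (1/165)/(5/99) = 3/25

3/25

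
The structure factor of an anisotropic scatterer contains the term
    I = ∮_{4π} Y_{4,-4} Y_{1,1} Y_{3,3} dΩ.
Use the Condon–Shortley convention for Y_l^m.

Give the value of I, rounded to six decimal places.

0.325735

Checks pass: Σm=0; 8 even; l₃=3∈[3,5].
(2·4+1)(2·1+1)(2·3+1) = 189
Δ: 2! 6! 0! / 9! → 1/252
sum: t=1:−1/36 = -1/36
3j²(4 1 3; 0 0 0) = Δ·Π!·Σ² = 4/63  (sign +1)
sum: t=2:+1/1440 = 1/1440
3j²(4 1 3; -4 1 3) = Δ·Π!·Σ² = 1/9  (sign +1)
combine: 4πI² = 189·4/63·1/9 = 4/3
take √, sign +1: I = 0.32573501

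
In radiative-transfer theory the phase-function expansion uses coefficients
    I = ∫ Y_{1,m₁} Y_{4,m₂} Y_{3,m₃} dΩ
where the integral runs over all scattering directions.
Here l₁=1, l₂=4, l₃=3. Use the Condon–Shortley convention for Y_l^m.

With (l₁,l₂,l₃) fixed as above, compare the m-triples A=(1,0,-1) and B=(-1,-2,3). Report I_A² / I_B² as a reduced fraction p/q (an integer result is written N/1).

6/1

Shared (l₁,l₂,l₃)=(1,4,3): N and (l;000)² cancel in I_A²/I_B².
A: Δ = 2!·0!·6!/9! = 1/252; Racah Σ t=0..0: t=0:+1/96 = 1/96; ⇒ 3j(1 4 3; 1 0 -1)² = 1/42, sgn +1
B: Δ = 2!·0!·6!/9! = 1/252; Racah Σ t=2..2: t=2:+1/1440 = 1/1440; ⇒ 3j(1 4 3; -1 -2 3)² = 1/252, sgn +1
I_A²/I_B² = (1/42)/(1/252) = 6/1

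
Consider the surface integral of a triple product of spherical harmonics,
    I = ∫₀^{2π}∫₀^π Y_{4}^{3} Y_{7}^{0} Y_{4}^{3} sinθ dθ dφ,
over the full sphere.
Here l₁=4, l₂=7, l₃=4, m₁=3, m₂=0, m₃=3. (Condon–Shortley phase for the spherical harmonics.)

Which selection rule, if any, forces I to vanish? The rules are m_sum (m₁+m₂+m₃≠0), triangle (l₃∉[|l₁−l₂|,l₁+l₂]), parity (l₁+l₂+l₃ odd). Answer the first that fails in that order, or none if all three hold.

m₁+m₂+m₃ = 3 + 0 + 3 = 6  ✗
triangle: |4−7|=3 ≤ l₃=4 ≤ 4+7=11
parity: l₁+l₂+l₃ = 15 is odd

m_sum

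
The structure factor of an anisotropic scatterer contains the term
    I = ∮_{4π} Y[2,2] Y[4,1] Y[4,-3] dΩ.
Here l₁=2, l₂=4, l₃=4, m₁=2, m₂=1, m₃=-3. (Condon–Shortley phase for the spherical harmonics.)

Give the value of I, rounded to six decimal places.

0.159270

Rules hold: Σm=0, L=10 even, 2≤4≤6.
N = 5·9·9 = 405
Δ = 2!·2!·6!/11! = 1/13860
Racah Σ t=0..2: t=0:+1/192 t=1:−1/36 t=2:+1/192 = -5/288
⇒ 3j(2 4 4; 0 0 0)² = 20/693, sgn -1
Racah Σ t=0..0: t=0:+1/480 = 1/480
⇒ 3j(2 4 4; 2 1 -3)² = 3/110, sgn -1
4πI² = N·(3j₀)²·(3jₘ)² = 270/847
I = +1·√(0.318772/4π) = 0.15927046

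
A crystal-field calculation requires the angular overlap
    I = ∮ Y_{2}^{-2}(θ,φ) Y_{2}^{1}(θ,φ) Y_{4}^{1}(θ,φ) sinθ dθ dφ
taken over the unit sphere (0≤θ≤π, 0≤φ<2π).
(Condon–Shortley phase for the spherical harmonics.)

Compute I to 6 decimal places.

-0.090112

Checks pass: Σm=0; 8 even; l₃=4∈[0,4].
(2·2+1)(2·2+1)(2·4+1) = 225
Δ: 0! 4! 4! / 9! → 1/630
sum: t=0:+1/16 = 1/16
3j²(2 2 4; 0 0 0) = Δ·Π!·Σ² = 2/35  (sign +1)
sum: t=0:+1/144 = 1/144
3j²(2 2 4; -2 1 1) = Δ·Π!·Σ² = 1/126  (sign -1)
combine: 4πI² = 225·2/35·1/126 = 5/49
take √, sign -1: I = -0.09011188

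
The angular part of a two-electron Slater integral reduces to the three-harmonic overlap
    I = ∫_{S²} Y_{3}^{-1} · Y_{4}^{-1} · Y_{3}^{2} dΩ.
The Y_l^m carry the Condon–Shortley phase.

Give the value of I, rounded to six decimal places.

0.145070

m-sum 0 ✓  L=10 even ✓  1≤3≤7 ✓
Π(2lᵢ+1) = 7×9×7 = 441
triangle coeff Δ(3,4,3) = 1/34650
Σ_t [1,3]: t=1:−1/72 t=2:+1/16 t=3:−1/72 = 5/144
(3j)²=2/77 [(3 4 3; 0 0 0)], sign=-1
Σ_t [2,3]: t=2:+1/48 t=3:−1/144 = 1/72
(3j)²=16/693 [(3 4 3; -1 -1 2)], sign=-1
⇒ 4πI² = 32/121
I = (+1)√(32/121/(4π)) = 0.14506992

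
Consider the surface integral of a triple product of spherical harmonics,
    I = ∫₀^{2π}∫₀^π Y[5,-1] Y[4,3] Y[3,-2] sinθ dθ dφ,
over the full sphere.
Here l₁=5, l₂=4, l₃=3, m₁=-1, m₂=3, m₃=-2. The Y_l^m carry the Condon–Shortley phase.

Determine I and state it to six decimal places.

0.160929

Rules hold: Σm=0, L=12 even, 1≤3≤9.
N = 11·9·7 = 693
Δ = 6!·4!·2!/13! = 1/180180
Racah Σ t=2..4: t=2:+1/576 t=3:−1/144 t=4:+1/576 = -1/288
⇒ 3j(5 4 3; 0 0 0)² = 20/1001, sgn +1
Racah Σ t=5..6: t=5:−1/1440 t=6:+1/17280 = -11/17280
⇒ 3j(5 4 3; -1 3 -2)² = 11/468, sgn +1
4πI² = N·(3j₀)²·(3jₘ)² = 55/169
I = +1·√(0.325444/4π) = 0.16092854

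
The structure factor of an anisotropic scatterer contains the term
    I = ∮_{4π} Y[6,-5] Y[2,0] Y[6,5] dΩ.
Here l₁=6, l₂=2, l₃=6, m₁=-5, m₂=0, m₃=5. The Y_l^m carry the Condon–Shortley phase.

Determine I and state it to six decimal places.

0.126157

Rules hold: Σm=0, L=14 even, 4≤6≤8.
N = 13·5·13 = 845
Δ = 2!·10!·2!/15! = 1/90090
Racah Σ t=0..2: t=0:+1/69120 t=1:−1/14400 t=2:+1/69120 = -7/172800
⇒ 3j(6 2 6; 0 0 0)² = 14/715, sgn -1
Racah Σ t=1..2: t=1:−1/3628800 t=2:+1/1451520 = 1/2419200
⇒ 3j(6 2 6; -5 0 5)² = 11/910, sgn -1
4πI² = N·(3j₀)²·(3jₘ)² = 1/5
I = +1·√(0.2/4π) = 0.12615663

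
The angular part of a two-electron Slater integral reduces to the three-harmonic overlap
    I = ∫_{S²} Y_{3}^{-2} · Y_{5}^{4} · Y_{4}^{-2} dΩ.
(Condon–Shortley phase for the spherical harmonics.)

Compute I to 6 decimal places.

0.143343

Rules hold: Σm=0, L=12 even, 2≤4≤8.
N = 7·11·9 = 693
Δ = 4!·2!·6!/13! = 1/180180
Racah Σ t=1..3: t=1:−1/576 t=2:+1/144 t=3:−1/576 = 1/288
⇒ 3j(3 5 4; 0 0 0)² = 20/1001, sgn +1
Racah Σ t=3..4: t=3:−1/8640 t=4:+1/2880 = 1/4320
⇒ 3j(3 5 4; -2 4 -2)² = 8/429, sgn +1
4πI² = N·(3j₀)²·(3jₘ)² = 480/1859
I = +1·√(0.258203/4π) = 0.14334284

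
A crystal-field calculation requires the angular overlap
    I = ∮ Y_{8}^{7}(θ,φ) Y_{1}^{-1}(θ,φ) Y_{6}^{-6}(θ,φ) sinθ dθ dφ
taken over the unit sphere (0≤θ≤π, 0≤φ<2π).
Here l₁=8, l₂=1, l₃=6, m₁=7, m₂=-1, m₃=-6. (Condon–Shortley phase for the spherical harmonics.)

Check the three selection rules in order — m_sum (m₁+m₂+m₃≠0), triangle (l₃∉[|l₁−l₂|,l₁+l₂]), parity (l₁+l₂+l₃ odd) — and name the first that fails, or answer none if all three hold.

m₁+m₂+m₃ = 7 − 1 − 6 = 0  ✓
triangle: |8−1|=7 ≤ l₃=6 ≤ 8+1=9  ✗
parity: l₁+l₂+l₃ = 15 is odd

triangle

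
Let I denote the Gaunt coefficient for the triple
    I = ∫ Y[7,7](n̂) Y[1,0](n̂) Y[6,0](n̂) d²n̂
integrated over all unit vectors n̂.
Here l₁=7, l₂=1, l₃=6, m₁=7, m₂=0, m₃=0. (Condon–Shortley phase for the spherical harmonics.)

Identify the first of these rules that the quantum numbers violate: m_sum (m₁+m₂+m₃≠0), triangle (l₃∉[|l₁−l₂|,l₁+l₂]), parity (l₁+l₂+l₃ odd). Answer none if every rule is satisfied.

m_sum

azimuthal sum: 7 + 0 + 0 = 7  ✗
6 ≤ 6 ≤ 8 (triangle on l)
L = 7 + 1 + 6 = 14 (even)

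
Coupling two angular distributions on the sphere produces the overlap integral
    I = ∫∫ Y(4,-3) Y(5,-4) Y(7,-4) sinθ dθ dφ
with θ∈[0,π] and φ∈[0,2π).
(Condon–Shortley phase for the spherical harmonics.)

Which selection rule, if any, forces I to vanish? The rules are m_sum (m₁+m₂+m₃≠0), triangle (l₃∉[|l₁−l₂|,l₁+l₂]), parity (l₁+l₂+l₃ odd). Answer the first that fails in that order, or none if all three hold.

m_sum

azimuthal sum: -3 − 4 − 4 = -11  ✗
1 ≤ 7 ≤ 9 (triangle on l)
L = 4 + 5 + 7 = 16 (even)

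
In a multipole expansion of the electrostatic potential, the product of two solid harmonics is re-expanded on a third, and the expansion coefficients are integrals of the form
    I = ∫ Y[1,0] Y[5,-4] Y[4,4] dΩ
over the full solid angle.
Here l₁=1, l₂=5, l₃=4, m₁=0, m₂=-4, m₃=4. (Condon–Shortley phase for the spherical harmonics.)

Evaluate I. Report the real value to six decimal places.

m-sum 0 ✓  L=10 even ✓  4≤4≤6 ✓
Π(2lᵢ+1) = 3×11×9 = 297
triangle coeff Δ(1,5,4) = 1/495
Σ_t [1,1]: t=1:−1/576 = -1/576
(3j)²=5/99 [(1 5 4; 0 0 0)], sign=-1
Σ_t [1,1]: t=1:−1/40320 = -1/40320
(3j)²=1/55 [(1 5 4; 0 -4 4)], sign=-1
⇒ 4πI² = 3/11
I = (+1)√(3/11/(4π)) = 0.14731920

0.147319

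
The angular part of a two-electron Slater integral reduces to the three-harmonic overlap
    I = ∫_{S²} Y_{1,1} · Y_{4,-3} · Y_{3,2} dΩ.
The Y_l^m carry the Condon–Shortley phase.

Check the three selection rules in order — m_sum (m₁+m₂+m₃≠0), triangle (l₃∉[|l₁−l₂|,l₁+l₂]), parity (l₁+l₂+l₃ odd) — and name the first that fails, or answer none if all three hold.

none

azimuthal sum: 1 − 3 + 2 = 0  ✓
3 ≤ 3 ≤ 5 (triangle on l)  ✓
L = 1 + 4 + 3 = 8 (even)  ✓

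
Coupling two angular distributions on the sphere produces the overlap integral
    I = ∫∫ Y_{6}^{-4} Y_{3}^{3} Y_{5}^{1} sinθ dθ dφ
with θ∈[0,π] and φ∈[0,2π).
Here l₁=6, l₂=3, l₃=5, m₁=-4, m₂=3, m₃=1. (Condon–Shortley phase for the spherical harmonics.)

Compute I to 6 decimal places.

-0.190675

Checks pass: Σm=0; 14 even; l₃=5∈[3,9].
(2·6+1)(2·3+1)(2·5+1) = 1001
Δ: 4! 8! 2! / 15! → 1/675675
sum: t=1:−1/8640 t=2:+1/2304 t=3:−1/8640 = 7/34560
3j²(6 3 5; 0 0 0) = Δ·Π!·Σ² = 7/429  (sign -1)
sum: t=4:+1/69120 = 1/69120
3j²(6 3 5; -4 3 1) = Δ·Π!·Σ² = 4/143  (sign +1)
combine: 4πI² = 1001·7/429·4/143 = 196/429
take √, sign -1: I = -0.19067531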